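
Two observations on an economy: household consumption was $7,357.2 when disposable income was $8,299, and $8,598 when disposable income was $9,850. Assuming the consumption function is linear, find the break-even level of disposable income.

MPC = (8598 − 7357.2)/(9850 − 8299) = 1240.8/1551 = 0.8
a = 7357.2 − 0.8(8299) = 7357.2 − 6639.2 = 718
Break-even: Y = a/(1−MPC) = 718/0.2 = 3590

Y = 3590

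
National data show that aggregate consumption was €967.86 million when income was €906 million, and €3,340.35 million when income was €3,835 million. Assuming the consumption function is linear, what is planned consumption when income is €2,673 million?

MPC = (3340.35 − 967.86)/(3835 − 906) = 2372.49/2929 = 0.81
a = 967.86 − 0.81(906) = 967.86 − 733.86 = 234
C = 234 + 0.81(2673) = 234 + 2165.13 = 2399.13

C = 2399.13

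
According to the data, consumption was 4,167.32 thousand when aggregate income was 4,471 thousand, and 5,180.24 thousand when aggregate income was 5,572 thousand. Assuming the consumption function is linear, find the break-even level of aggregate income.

Y = 675

MPC = (5180.24 − 4167.32)/(5572 − 4471) = 1012.92/1101 = 0.92
a = 4167.32 − 0.92(4471) = 4167.32 − 4113.32 = 54
Break-even: Y = a/(1−MPC) = 54/0.08 = 675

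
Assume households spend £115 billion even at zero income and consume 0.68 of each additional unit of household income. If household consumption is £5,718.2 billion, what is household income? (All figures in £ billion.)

Y = 8240

115 + 0.68Y = 5718.2
0.68Y = 5603.2, so Y = 5603.2/0.68 = 8240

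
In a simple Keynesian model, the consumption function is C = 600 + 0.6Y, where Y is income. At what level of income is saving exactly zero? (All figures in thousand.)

At break-even, C = Y: 600 + 0.6Y = Y
0.4Y = 600, so Y = 600/0.4 = 1500

Y = 1500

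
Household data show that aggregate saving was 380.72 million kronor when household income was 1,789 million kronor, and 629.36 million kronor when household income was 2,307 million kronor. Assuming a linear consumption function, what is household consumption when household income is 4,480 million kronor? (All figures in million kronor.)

MPS = ΔS/ΔY = (629.36 − 380.72)/(2307 − 1789) = 248.64/518 = 0.48
MPC = 1 − MPS = 0.52
Autonomous saving = 380.72 − 0.48(1789) = -478, so a = 478
C = 478 + 0.52(4480) = 478 + 2329.6 = 2807.6

C = 2807.6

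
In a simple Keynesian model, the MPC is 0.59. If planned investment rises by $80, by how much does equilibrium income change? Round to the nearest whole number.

ΔY ≈ 195

The multiplier is 1/(1 − MPC) = 1/0.41.
ΔY = 80/0.41 = 195.12 ≈ 195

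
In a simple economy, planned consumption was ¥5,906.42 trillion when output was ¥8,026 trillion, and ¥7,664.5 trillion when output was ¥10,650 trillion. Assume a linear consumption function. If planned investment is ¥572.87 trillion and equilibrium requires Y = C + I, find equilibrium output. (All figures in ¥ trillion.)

Y = 3339

MPC = (7664.5 − 5906.42)/(10650 − 8026) = 1758.08/2624 = 0.67
a = 5906.42 − 0.67(8026) = 529
Equilibrium: Y = 529 + 0.67Y + 572.87
0.33Y = 1101.87, so Y = 1101.87/0.33 = 3339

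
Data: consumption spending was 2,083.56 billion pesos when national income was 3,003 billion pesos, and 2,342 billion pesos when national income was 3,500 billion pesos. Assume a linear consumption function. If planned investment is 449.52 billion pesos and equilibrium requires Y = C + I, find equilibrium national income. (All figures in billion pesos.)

Y = 2024

MPC = (2342 − 2083.56)/(3500 − 3003) = 258.44/497 = 0.52
a = 2083.56 − 0.52(3003) = 522
Equilibrium: Y = 522 + 0.52Y + 449.52
0.48Y = 971.52, so Y = 971.52/0.48 = 2024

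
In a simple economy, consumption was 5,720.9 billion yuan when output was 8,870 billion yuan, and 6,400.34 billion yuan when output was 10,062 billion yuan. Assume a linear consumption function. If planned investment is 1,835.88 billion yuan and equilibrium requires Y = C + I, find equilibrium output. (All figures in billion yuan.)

Y = 5816

MPC = (6400.34 − 5720.9)/(10062 − 8870) = 679.44/1192 = 0.57
a = 5720.9 − 0.57(8870) = 665
Equilibrium: Y = 665 + 0.57Y + 1835.88
0.43Y = 2500.88, so Y = 2500.88/0.43 = 5816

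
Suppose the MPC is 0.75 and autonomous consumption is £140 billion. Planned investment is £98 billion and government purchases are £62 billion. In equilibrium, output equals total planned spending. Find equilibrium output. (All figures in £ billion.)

Y = C + I + G = 140 + 0.75Y + 98 + 62
Y − 0.75Y = 300
0.25Y = 300, so Y = 300/0.25 = 1200

Y = 1200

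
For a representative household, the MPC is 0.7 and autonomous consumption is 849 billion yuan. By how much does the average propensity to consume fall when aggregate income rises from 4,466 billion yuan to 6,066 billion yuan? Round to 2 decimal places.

At Y = 4466: C = 849 + 0.7(4466) = 3975.2, APC = 3975.2/4466 = 0.890
At Y = 6066: C = 5095.2, APC = 5095.2/6066 = 0.840
Fall in APC = 0.890 − 0.840 = 0.05

ΔAPC = 0.05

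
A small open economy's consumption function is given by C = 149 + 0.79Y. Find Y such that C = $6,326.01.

149 + 0.79Y = 6326.01
0.79Y = 6177.01, so Y = 6177.01/0.79 = 7819

Y = 7819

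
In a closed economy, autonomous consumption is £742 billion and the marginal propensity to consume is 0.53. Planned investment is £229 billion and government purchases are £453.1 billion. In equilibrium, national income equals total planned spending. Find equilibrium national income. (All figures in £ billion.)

Y = 3030

Y = C + I + G = 742 + 0.53Y + 229 + 453.1
Y − 0.53Y = 1424.1
0.47Y = 1424.1, so Y = 1424.1/0.47 = 3030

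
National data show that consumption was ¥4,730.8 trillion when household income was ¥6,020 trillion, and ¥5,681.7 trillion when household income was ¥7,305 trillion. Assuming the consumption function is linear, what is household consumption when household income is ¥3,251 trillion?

MPC = (5681.7 − 4730.8)/(7305 − 6020) = 950.9/1285 = 0.74
a = 4730.8 − 0.74(6020) = 4730.8 − 4454.8 = 276
C = 276 + 0.74(3251) = 276 + 2405.74 = 2681.74

C = 2681.74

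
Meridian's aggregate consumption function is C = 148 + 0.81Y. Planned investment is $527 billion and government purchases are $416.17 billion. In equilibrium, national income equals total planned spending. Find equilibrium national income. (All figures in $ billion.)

Y = 5743

Y = C + I + G = 148 + 0.81Y + 527 + 416.17
Y − 0.81Y = 1091.17
0.19Y = 1091.17, so Y = 1091.17/0.19 = 5743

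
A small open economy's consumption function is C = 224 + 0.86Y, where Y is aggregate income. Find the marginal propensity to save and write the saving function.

MPS = 0.14; S = -224 + 0.14Y

MPS = 1 − MPC = 1 − 0.86 = 0.14
S = Y − C = -224 + 0.14Y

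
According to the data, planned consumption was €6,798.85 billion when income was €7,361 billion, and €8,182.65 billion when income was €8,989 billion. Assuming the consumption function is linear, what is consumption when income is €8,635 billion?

MPC = (8182.65 − 6798.85)/(8989 − 7361) = 1383.8/1628 = 0.85
a = 6798.85 − 0.85(7361) = 6798.85 − 6256.85 = 542
C = 542 + 0.85(8635) = 542 + 7339.75 = 7881.75

C = 7881.75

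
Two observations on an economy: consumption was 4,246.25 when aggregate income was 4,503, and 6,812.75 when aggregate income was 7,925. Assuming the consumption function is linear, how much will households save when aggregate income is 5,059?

MPC = (6812.75 − 4246.25)/(7925 − 4503) = 2566.5/3422 = 0.75
a = 4246.25 − 0.75(4503) = 4246.25 − 3377.25 = 869
C = 869 + 0.75(5059) = 4663.25
S = 5059 − 4663.25 = 395.75

S = 395.75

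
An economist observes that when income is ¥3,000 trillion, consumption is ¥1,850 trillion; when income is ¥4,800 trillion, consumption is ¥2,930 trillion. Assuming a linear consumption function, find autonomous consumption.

MPC = ΔC/ΔY = (2930 − 1850)/(4800 − 3000) = 1080/1800 = 0.6
a = C − MPC·Y = 1850 − 0.6(3000) = 1850 − 1800 = 50

a = 50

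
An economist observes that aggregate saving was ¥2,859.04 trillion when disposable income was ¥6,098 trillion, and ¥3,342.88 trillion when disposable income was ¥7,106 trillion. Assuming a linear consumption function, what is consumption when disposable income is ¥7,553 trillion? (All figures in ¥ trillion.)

MPS = ΔS/ΔY = (3342.88 − 2859.04)/(7106 − 6098) = 483.84/1008 = 0.48
MPC = 1 − MPS = 0.52
Autonomous saving = 2859.04 − 0.48(6098) = -68, so a = 68
C = 68 + 0.52(7553) = 68 + 3927.56 = 3995.56

C = 3995.56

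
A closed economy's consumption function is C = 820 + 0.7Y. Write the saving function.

S = Y − C = Y − (820 + 0.7Y) = -820 + (1 − 0.7)Y

S = -820 + 0.3Y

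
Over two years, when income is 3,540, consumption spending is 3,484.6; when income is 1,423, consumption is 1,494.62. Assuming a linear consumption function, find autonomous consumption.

MPC = ΔC/ΔY = (3484.6 − 1494.62)/(3540 − 1423) = 1989.98/2117 = 0.94
a = C − MPC·Y = 1494.62 − 0.94(1423) = 1494.62 − 1337.62 = 157

a = 157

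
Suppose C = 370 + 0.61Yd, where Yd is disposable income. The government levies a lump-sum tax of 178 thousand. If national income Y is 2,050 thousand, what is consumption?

Yd = Y − T = 2050 − 178 = 1872
C = 370 + 0.61(1872) = 370 + 1141.92 = 1511.92

C = 1511.92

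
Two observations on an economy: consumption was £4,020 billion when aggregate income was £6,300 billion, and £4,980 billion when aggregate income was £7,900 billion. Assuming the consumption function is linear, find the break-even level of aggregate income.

Y = 600

MPC = (4980 − 4020)/(7900 − 6300) = 960/1600 = 0.6
a = 4020 − 0.6(6300) = 4020 − 3780 = 240
Break-even: Y = a/(1−MPC) = 240/0.4 = 600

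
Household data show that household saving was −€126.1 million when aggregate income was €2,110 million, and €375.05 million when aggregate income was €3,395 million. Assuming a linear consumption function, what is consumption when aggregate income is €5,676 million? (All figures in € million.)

C = 4411.36

MPS = ΔS/ΔY = (375.05 − (-126.1))/(3395 − 2110) = 501.15/1285 = 0.39
MPC = 1 − MPS = 0.61
Autonomous saving = -126.1 − 0.39(2110) = -949, so a = 949
C = 949 + 0.61(5676) = 949 + 3462.36 = 4411.36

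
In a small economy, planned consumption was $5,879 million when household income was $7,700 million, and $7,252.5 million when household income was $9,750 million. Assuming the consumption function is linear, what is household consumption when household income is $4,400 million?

C = 3668

MPC = (7252.5 − 5879)/(9750 − 7700) = 1373.5/2050 = 0.67
a = 5879 − 0.67(7700) = 5879 − 5159 = 720
C = 720 + 0.67(4400) = 720 + 2948 = 3668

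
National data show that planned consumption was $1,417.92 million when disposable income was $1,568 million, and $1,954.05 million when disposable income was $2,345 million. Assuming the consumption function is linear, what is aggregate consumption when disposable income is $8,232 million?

MPC = (1954.05 − 1417.92)/(2345 − 1568) = 536.13/777 = 0.69
a = 1417.92 − 0.69(1568) = 1417.92 − 1081.92 = 336
C = 336 + 0.69(8232) = 336 + 5680.08 = 6016.08

C = 6016.08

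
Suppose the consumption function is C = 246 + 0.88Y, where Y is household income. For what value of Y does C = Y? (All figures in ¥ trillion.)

Y = 2050

At break-even, C = Y: 246 + 0.88Y = Y
0.12Y = 246, so Y = 246/0.12 = 2050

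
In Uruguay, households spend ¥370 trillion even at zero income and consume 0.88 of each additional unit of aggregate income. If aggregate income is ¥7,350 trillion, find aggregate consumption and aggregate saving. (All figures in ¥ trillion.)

C = 370 + 0.88(7350) = 370 + 6468 = 6838
S = Y − C = 7350 − 6838 = 512

C = 6838; S = 512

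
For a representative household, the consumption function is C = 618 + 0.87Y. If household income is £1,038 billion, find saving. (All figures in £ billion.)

S = -483.06

C = 618 + 0.87(1038) = 618 + 903.06 = 1521.06
S = Y − C = 1038 − 1521.06 = -483.06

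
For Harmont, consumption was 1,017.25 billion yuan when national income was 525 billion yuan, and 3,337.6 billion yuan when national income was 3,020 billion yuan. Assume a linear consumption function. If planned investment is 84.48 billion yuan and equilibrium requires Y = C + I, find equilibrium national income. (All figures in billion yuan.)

MPC = (3337.6 − 1017.25)/(3020 − 525) = 2320.35/2495 = 0.93
a = 1017.25 − 0.93(525) = 529
Equilibrium: Y = 529 + 0.93Y + 84.48
0.07Y = 613.48, so Y = 613.48/0.07 = 8764

Y = 8764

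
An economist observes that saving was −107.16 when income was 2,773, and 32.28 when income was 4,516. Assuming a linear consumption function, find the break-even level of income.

MPS = ΔS/ΔY = (32.28 − (-107.16))/(4516 − 2773) = 139.44/1743 = 0.08
MPC = 1 − MPS = 0.92
From S(2773) = -107.16: −a + 0.08(2773) = -107.16, so a = 221.84 − (-107.16) = 329
Break-even (S = 0): Y = a/MPS = 329/0.08 = 4112.5

Y = 4112.5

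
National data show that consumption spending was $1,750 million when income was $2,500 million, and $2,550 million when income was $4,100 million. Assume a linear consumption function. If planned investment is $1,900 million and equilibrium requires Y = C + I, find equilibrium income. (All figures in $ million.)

Y = 4800

MPC = (2550 − 1750)/(4100 − 2500) = 800/1600 = 0.5
a = 1750 − 0.5(2500) = 500
Equilibrium: Y = 500 + 0.5Y + 1900
0.5Y = 2400, so Y = 2400/0.5 = 4800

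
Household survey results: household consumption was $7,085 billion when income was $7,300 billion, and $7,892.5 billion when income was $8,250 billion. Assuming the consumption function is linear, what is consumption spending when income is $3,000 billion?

C = 3430

MPC = (7892.5 − 7085)/(8250 − 7300) = 807.5/950 = 0.85
a = 7085 − 0.85(7300) = 7085 − 6205 = 880
C = 880 + 0.85(3000) = 880 + 2550 = 3430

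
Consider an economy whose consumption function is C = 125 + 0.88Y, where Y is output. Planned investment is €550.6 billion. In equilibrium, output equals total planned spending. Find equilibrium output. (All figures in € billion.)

Y = 5630

Y = C + I = 125 + 0.88Y + 550.6
Y − 0.88Y = 675.6
0.12Y = 675.6, so Y = 675.6/0.12 = 5630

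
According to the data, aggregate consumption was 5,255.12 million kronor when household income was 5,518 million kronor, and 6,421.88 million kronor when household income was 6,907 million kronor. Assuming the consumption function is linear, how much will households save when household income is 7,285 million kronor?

MPC = (6421.88 − 5255.12)/(6907 − 5518) = 1166.76/1389 = 0.84
a = 5255.12 − 0.84(5518) = 5255.12 − 4635.12 = 620
C = 620 + 0.84(7285) = 6739.4
S = 7285 − 6739.4 = 545.6

S = 545.6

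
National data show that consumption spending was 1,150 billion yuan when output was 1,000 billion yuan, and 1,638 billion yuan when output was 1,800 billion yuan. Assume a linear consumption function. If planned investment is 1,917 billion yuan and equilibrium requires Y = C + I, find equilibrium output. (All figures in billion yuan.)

MPC = (1638 − 1150)/(1800 − 1000) = 488/800 = 0.61
a = 1150 − 0.61(1000) = 540
Equilibrium: Y = 540 + 0.61Y + 1917
0.39Y = 2457, so Y = 2457/0.39 = 6300

Y = 6300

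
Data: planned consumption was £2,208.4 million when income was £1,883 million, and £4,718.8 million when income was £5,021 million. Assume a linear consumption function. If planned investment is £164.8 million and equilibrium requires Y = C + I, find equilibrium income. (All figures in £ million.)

MPC = (4718.8 − 2208.4)/(5021 − 1883) = 2510.4/3138 = 0.8
a = 2208.4 − 0.8(1883) = 702
Equilibrium: Y = 702 + 0.8Y + 164.8
0.2Y = 866.8, so Y = 866.8/0.2 = 4334

Y = 4334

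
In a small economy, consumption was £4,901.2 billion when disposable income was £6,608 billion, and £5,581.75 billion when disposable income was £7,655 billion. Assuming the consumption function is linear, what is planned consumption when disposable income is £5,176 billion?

MPC = (5581.75 − 4901.2)/(7655 − 6608) = 680.55/1047 = 0.65
a = 4901.2 − 0.65(6608) = 4901.2 − 4295.2 = 606
C = 606 + 0.65(5176) = 606 + 3364.4 = 3970.4

C = 3970.4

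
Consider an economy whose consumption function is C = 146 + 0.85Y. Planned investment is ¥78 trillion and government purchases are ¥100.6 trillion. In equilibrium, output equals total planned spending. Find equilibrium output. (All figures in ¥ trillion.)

Y = C + I + G = 146 + 0.85Y + 78 + 100.6
Y − 0.85Y = 324.6
0.15Y = 324.6, so Y = 324.6/0.15 = 2164

Y = 2164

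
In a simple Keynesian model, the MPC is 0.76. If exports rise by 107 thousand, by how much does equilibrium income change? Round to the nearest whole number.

The multiplier is 1/(1 − MPC) = 1/0.24.
ΔY = 107/0.24 = 445.83 ≈ 446

ΔY ≈ 446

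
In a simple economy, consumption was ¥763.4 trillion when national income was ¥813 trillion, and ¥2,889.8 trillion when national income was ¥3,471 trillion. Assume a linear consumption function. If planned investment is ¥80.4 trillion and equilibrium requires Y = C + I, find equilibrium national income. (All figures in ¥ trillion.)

Y = 967

MPC = (2889.8 − 763.4)/(3471 − 813) = 2126.4/2658 = 0.8
a = 763.4 − 0.8(813) = 113
Equilibrium: Y = 113 + 0.8Y + 80.4
0.2Y = 193.4, so Y = 193.4/0.2 = 967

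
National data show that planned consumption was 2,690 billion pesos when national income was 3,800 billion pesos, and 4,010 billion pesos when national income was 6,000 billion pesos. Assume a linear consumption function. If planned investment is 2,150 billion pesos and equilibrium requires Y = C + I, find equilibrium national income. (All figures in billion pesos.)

Y = 6400

MPC = (4010 − 2690)/(6000 − 3800) = 1320/2200 = 0.6
a = 2690 − 0.6(3800) = 410
Equilibrium: Y = 410 + 0.6Y + 2150
0.4Y = 2560, so Y = 2560/0.4 = 6400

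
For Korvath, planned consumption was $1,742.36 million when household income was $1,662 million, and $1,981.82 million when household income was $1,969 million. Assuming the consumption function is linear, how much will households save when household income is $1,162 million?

MPC = (1981.82 − 1742.36)/(1969 − 1662) = 239.46/307 = 0.78
a = 1742.36 − 0.78(1662) = 1742.36 − 1296.36 = 446
C = 446 + 0.78(1162) = 1352.36
S = 1162 − 1352.36 = -190.36

S = -190.36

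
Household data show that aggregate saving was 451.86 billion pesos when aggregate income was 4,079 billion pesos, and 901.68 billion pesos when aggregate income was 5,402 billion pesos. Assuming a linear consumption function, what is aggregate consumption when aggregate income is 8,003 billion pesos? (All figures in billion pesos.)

C = 6216.98

MPS = ΔS/ΔY = (901.68 − 451.86)/(5402 − 4079) = 449.82/1323 = 0.34
MPC = 1 − MPS = 0.66
Autonomous saving = 451.86 − 0.34(4079) = -935, so a = 935
C = 935 + 0.66(8003) = 935 + 5281.98 = 6216.98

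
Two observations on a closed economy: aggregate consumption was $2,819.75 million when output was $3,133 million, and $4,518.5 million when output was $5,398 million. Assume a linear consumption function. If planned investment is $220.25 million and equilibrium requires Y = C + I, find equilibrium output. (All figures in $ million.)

Y = 2761

MPC = (4518.5 − 2819.75)/(5398 − 3133) = 1698.75/2265 = 0.75
a = 2819.75 − 0.75(3133) = 470
Equilibrium: Y = 470 + 0.75Y + 220.25
0.25Y = 690.25, so Y = 690.25/0.25 = 2761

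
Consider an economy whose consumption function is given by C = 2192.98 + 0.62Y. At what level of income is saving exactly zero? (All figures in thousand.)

At break-even, C = Y: 2192.98 + 0.62Y = Y
0.38Y = 2192.98, so Y = 2192.98/0.38 = 5771

Y = 5771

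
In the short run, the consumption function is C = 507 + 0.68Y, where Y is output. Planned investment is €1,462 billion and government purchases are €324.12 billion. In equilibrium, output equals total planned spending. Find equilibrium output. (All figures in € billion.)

Y = 7166

Y = C + I + G = 507 + 0.68Y + 1462 + 324.12
Y − 0.68Y = 2293.12
0.32Y = 2293.12, so Y = 2293.12/0.32 = 7166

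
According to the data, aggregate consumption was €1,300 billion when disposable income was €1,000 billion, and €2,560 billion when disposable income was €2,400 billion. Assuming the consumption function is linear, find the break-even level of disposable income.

Y = 4000

MPC = (2560 − 1300)/(2400 − 1000) = 1260/1400 = 0.9
a = 1300 − 0.9(1000) = 1300 − 900 = 400
Break-even: Y = a/(1−MPC) = 400/0.1 = 4000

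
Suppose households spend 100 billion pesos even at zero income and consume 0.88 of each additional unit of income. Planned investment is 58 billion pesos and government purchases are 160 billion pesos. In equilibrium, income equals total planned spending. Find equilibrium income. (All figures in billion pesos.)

Y = 2650

Y = C + I + G = 100 + 0.88Y + 58 + 160
Y − 0.88Y = 318
0.12Y = 318, so Y = 318/0.12 = 2650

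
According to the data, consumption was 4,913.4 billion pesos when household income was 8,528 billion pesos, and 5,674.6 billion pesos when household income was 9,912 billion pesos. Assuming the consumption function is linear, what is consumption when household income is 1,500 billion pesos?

C = 1048

MPC = (5674.6 − 4913.4)/(9912 − 8528) = 761.2/1384 = 0.55
a = 4913.4 − 0.55(8528) = 4913.4 − 4690.4 = 223
C = 223 + 0.55(1500) = 223 + 825 = 1048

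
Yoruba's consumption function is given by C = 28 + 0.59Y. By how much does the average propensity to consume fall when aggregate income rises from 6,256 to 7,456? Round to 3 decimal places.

At Y = 6256: C = 28 + 0.59(6256) = 3719.04, APC = 3719.04/6256 = 0.5945
At Y = 7456: C = 4427.04, APC = 4427.04/7456 = 0.5938
Fall in APC = 0.5945 − 0.5938 = 0.0007 ≈ 0.001

ΔAPC = 0.001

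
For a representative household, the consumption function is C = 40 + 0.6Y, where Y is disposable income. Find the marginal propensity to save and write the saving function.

MPS = 0.4; S = -40 + 0.4Y

MPS = 1 − MPC = 1 − 0.6 = 0.4
S = Y − C = -40 + 0.4Y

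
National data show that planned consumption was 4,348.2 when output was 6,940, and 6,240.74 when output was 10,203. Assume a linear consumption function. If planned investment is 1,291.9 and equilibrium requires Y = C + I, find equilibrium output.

Y = 3845

MPC = (6240.74 − 4348.2)/(10203 − 6940) = 1892.54/3263 = 0.58
a = 4348.2 − 0.58(6940) = 323
Equilibrium: Y = 323 + 0.58Y + 1291.9
0.42Y = 1614.9, so Y = 1614.9/0.42 = 3845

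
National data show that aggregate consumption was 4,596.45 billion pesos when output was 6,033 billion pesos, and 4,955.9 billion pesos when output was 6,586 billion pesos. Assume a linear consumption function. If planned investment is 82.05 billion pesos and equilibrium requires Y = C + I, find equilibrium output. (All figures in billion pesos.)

Y = 2163

MPC = (4955.9 − 4596.45)/(6586 − 6033) = 359.45/553 = 0.65
a = 4596.45 − 0.65(6033) = 675
Equilibrium: Y = 675 + 0.65Y + 82.05
0.35Y = 757.05, so Y = 757.05/0.35 = 2163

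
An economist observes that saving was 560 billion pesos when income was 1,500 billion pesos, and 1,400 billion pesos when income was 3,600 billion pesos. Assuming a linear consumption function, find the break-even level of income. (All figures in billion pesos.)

Y = 100

MPS = ΔS/ΔY = (1400 − 560)/(3600 − 1500) = 840/2100 = 0.4
MPC = 1 − MPS = 0.6
From S(1500) = 560: −a + 0.4(1500) = 560, so a = 600 − 560 = 40
Break-even (S = 0): Y = a/MPS = 40/0.4 = 100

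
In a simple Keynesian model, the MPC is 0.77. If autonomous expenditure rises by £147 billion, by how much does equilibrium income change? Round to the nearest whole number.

The multiplier is 1/(1 − MPC) = 1/0.23.
ΔY = 147/0.23 = 639.13 ≈ 639

ΔY ≈ 639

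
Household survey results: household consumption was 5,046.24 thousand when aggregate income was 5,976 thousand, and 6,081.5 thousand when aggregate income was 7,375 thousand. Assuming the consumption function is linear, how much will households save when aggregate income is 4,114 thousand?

S = 445.64

MPC = (6081.5 − 5046.24)/(7375 − 5976) = 1035.26/1399 = 0.74
a = 5046.24 − 0.74(5976) = 5046.24 − 4422.24 = 624
C = 624 + 0.74(4114) = 3668.36
S = 4114 − 3668.36 = 445.64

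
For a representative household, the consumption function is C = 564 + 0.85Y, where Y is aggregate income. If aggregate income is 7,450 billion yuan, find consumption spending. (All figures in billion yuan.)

C = 6896.5

C = 564 + 0.85(7450) = 564 + 6332.5 = 6896.5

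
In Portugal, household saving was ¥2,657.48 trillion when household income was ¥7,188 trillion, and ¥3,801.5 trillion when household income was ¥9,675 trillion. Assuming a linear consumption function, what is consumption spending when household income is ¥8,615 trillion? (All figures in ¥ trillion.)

MPS = ΔS/ΔY = (3801.5 − 2657.48)/(9675 − 7188) = 1144.02/2487 = 0.46
MPC = 1 − MPS = 0.54
Autonomous saving = 2657.48 − 0.46(7188) = -649, so a = 649
C = 649 + 0.54(8615) = 649 + 4652.1 = 5301.1

C = 5301.1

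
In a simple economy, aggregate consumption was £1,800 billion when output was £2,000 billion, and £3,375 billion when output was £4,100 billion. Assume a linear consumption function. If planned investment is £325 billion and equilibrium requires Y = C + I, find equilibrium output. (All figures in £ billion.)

Y = 2500

MPC = (3375 − 1800)/(4100 − 2000) = 1575/2100 = 0.75
a = 1800 − 0.75(2000) = 300
Equilibrium: Y = 300 + 0.75Y + 325
0.25Y = 625, so Y = 625/0.25 = 2500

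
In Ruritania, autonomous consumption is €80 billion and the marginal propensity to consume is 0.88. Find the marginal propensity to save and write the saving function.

MPS = 1 − MPC = 1 − 0.88 = 0.12
S = Y − C = -80 + 0.12Y

MPS = 0.12; S = -80 + 0.12Y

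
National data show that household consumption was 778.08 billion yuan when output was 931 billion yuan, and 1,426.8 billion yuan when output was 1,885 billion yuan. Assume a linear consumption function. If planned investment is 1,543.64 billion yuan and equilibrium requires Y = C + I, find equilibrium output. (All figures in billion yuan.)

MPC = (1426.8 − 778.08)/(1885 − 931) = 648.72/954 = 0.68
a = 778.08 − 0.68(931) = 145
Equilibrium: Y = 145 + 0.68Y + 1543.64
0.32Y = 1688.64, so Y = 1688.64/0.32 = 5277

Y = 5277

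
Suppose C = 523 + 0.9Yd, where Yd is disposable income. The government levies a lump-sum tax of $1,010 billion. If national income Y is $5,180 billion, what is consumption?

C = 4276

Yd = Y − T = 5180 − 1010 = 4170
C = 523 + 0.9(4170) = 523 + 3753 = 4276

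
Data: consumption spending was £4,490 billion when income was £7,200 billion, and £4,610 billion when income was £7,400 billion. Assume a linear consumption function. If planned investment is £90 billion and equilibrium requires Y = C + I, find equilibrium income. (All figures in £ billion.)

Y = 650

MPC = (4610 − 4490)/(7400 − 7200) = 120/200 = 0.6
a = 4490 − 0.6(7200) = 170
Equilibrium: Y = 170 + 0.6Y + 90
0.4Y = 260, so Y = 260/0.4 = 650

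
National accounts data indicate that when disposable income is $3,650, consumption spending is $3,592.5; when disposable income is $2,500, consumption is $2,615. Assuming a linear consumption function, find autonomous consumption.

MPC = ΔC/ΔY = (3592.5 − 2615)/(3650 − 2500) = 977.5/1150 = 0.85
a = C − MPC·Y = 2615 − 0.85(2500) = 2615 − 2125 = 490

a = 490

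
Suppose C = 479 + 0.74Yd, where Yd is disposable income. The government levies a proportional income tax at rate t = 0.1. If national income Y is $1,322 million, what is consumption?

Yd = (1 − 0.1)(1322) = 0.9(1322) = 1189.8
C = 479 + 0.74(1189.8) = 479 + 880.452 = 1359.452

C = 1359.452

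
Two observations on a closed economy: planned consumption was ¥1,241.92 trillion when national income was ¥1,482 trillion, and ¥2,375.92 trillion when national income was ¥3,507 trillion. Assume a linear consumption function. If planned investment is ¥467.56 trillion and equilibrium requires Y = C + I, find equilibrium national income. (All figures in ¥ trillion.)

Y = 1999

MPC = (2375.92 − 1241.92)/(3507 − 1482) = 1134/2025 = 0.56
a = 1241.92 − 0.56(1482) = 412
Equilibrium: Y = 412 + 0.56Y + 467.56
0.44Y = 879.56, so Y = 879.56/0.44 = 1999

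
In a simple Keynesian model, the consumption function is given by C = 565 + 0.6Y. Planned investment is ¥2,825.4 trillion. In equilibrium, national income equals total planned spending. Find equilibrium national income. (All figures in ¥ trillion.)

Y = C + I = 565 + 0.6Y + 2825.4
Y − 0.6Y = 3390.4
0.4Y = 3390.4, so Y = 3390.4/0.4 = 8476

Y = 8476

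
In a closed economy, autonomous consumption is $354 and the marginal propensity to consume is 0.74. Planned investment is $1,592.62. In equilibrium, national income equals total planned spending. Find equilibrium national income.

Y = C + I = 354 + 0.74Y + 1592.62
Y − 0.74Y = 1946.62
0.26Y = 1946.62, so Y = 1946.62/0.26 = 7487

Y = 7487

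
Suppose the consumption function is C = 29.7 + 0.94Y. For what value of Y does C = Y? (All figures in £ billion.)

Y = 495

At break-even, C = Y: 29.7 + 0.94Y = Y
0.06Y = 29.7, so Y = 29.7/0.06 = 495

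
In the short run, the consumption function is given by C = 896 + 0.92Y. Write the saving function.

S = -896 + 0.08Y

S = Y − C = Y − (896 + 0.92Y) = -896 + (1 − 0.92)Y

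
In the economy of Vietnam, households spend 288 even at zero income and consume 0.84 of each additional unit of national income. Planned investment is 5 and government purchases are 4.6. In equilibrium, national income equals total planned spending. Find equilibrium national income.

Y = 1860

Y = C + I + G = 288 + 0.84Y + 5 + 4.6
Y − 0.84Y = 297.6
0.16Y = 297.6, so Y = 297.6/0.16 = 1860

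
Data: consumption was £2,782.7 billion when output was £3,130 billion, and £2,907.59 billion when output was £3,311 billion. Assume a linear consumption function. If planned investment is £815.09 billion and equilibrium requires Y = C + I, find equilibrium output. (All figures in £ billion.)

Y = 4639

MPC = (2907.59 − 2782.7)/(3311 − 3130) = 124.89/181 = 0.69
a = 2782.7 − 0.69(3130) = 623
Equilibrium: Y = 623 + 0.69Y + 815.09
0.31Y = 1438.09, so Y = 1438.09/0.31 = 4639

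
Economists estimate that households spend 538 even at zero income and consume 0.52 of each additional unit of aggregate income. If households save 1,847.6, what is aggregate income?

S = Y − C = -538 + 0.48Y
-538 + 0.48Y = 1847.6, so 0.48Y = 2385.6 and Y = 4970

Y = 4970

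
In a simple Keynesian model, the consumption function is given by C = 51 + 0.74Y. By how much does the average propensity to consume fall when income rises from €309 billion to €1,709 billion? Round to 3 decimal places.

ΔAPC = 0.135

At Y = 309: C = 51 + 0.74(309) = 279.66, APC = 279.66/309 = 0.9050
At Y = 1709: C = 1315.66, APC = 1315.66/1709 = 0.7698
Fall in APC = 0.9050 − 0.7698 = 0.1352 ≈ 0.135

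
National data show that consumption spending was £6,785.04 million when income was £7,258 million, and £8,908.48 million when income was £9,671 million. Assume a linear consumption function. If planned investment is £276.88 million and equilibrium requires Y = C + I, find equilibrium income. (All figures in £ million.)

MPC = (8908.48 − 6785.04)/(9671 − 7258) = 2123.44/2413 = 0.88
a = 6785.04 − 0.88(7258) = 398
Equilibrium: Y = 398 + 0.88Y + 276.88
0.12Y = 674.88, so Y = 674.88/0.12 = 5624

Y = 5624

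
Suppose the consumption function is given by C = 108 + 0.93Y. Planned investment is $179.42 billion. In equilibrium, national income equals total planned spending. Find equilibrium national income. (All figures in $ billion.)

Y = 4106

Y = C + I = 108 + 0.93Y + 179.42
Y − 0.93Y = 287.42
0.07Y = 287.42, so Y = 287.42/0.07 = 4106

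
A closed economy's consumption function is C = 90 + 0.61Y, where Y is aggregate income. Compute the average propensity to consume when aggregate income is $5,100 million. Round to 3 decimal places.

APC = 0.628

C = 90 + 0.61(5100) = 3201
APC = C/Y = 3201/5100 = 0.628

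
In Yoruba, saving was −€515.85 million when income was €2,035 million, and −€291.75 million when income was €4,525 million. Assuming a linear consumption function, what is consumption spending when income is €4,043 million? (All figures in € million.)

C = 4378.13

MPS = ΔS/ΔY = (-291.75 − (-515.85))/(4525 − 2035) = 224.1/2490 = 0.09
MPC = 1 − MPS = 0.91
Autonomous saving = -515.85 − 0.09(2035) = -699, so a = 699
C = 699 + 0.91(4043) = 699 + 3679.13 = 4378.13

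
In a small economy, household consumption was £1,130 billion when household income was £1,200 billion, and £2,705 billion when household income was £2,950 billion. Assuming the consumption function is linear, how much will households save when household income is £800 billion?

MPC = (2705 − 1130)/(2950 − 1200) = 1575/1750 = 0.9
a = 1130 − 0.9(1200) = 1130 − 1080 = 50
C = 50 + 0.9(800) = 770
S = 800 − 770 = 30

S = 30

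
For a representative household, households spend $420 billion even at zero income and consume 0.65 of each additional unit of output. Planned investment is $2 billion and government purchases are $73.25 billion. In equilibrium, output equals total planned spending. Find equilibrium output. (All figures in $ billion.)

Y = C + I + G = 420 + 0.65Y + 2 + 73.25
Y − 0.65Y = 495.25
0.35Y = 495.25, so Y = 495.25/0.35 = 1415

Y = 1415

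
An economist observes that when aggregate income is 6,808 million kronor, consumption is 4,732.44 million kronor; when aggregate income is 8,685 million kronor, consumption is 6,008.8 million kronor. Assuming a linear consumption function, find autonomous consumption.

a = 103

MPC = ΔC/ΔY = (6008.8 − 4732.44)/(8685 − 6808) = 1276.36/1877 = 0.68
a = C − MPC·Y = 4732.44 − 0.68(6808) = 4732.44 − 4629.44 = 103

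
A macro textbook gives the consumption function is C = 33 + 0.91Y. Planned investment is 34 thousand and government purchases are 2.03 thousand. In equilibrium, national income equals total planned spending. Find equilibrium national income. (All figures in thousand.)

Y = C + I + G = 33 + 0.91Y + 34 + 2.03
Y − 0.91Y = 69.03
0.09Y = 69.03, so Y = 69.03/0.09 = 767

Y = 767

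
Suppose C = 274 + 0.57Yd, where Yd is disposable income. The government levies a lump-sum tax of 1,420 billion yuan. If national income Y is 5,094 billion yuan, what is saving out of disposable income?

Yd = Y − T = 5094 − 1420 = 3674
C = 274 + 0.57(3674) = 274 + 2094.18 = 2368.18
S = Yd − C = 3674 − 2368.18 = 1305.82

S = 1305.82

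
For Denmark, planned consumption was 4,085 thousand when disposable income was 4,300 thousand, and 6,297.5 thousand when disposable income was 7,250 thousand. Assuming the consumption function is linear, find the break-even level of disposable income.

Y = 3440

MPC = (6297.5 − 4085)/(7250 − 4300) = 2212.5/2950 = 0.75
a = 4085 − 0.75(4300) = 4085 − 3225 = 860
Break-even: Y = a/(1−MPC) = 860/0.25 = 3440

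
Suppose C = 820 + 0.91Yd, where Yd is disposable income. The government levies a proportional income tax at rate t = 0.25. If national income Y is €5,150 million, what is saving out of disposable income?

S = -472.375

Yd = (1 − 0.25)(5150) = 0.75(5150) = 3862.5
C = 820 + 0.91(3862.5) = 820 + 3514.875 = 4334.875
S = Yd − C = 3862.5 − 4334.875 = -472.375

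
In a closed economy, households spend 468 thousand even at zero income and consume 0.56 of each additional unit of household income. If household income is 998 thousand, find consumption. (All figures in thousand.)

C = 1026.88

C = 468 + 0.56(998) = 468 + 558.88 = 1026.88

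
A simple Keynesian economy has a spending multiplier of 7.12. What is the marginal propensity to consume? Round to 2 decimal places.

k = 1/(1 − MPC), so 1 − MPC = 1/k = 1/7.12 = 0.1404
MPC = 1 − 0.1404 = 0.86

MPC = 0.86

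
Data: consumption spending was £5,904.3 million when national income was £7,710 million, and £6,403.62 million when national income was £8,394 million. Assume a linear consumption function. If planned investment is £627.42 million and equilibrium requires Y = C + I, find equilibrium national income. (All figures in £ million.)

MPC = (6403.62 − 5904.3)/(8394 − 7710) = 499.32/684 = 0.73
a = 5904.3 − 0.73(7710) = 276
Equilibrium: Y = 276 + 0.73Y + 627.42
0.27Y = 903.42, so Y = 903.42/0.27 = 3346

Y = 3346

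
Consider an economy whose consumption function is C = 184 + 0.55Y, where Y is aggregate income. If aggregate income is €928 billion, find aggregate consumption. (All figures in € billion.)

C = 694.4

C = 184 + 0.55(928) = 184 + 510.4 = 694.4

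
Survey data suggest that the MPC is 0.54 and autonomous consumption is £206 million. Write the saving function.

S = -206 + 0.46Y

S = Y − C = Y − (206 + 0.54Y) = -206 + (1 − 0.54)Y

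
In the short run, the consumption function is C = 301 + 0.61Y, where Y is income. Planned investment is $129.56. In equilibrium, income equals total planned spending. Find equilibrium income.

Y = C + I = 301 + 0.61Y + 129.56
Y − 0.61Y = 430.56
0.39Y = 430.56, so Y = 430.56/0.39 = 1104

Y = 1104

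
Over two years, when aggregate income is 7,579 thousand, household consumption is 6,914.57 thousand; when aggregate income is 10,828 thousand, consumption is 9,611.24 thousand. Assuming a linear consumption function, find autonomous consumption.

a = 624

MPC = ΔC/ΔY = (9611.24 − 6914.57)/(10828 − 7579) = 2696.67/3249 = 0.83
a = C − MPC·Y = 6914.57 − 0.83(7579) = 6914.57 − 6290.57 = 624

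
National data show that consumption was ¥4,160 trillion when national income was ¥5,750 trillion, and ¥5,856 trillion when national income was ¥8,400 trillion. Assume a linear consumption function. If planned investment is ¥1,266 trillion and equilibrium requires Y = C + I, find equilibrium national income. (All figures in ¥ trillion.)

Y = 4850

MPC = (5856 − 4160)/(8400 − 5750) = 1696/2650 = 0.64
a = 4160 − 0.64(5750) = 480
Equilibrium: Y = 480 + 0.64Y + 1266
0.36Y = 1746, so Y = 1746/0.36 = 4850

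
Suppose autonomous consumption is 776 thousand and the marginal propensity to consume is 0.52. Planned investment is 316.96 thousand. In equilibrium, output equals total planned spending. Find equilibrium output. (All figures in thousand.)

Y = C + I = 776 + 0.52Y + 316.96
Y − 0.52Y = 1092.96
0.48Y = 1092.96, so Y = 1092.96/0.48 = 2277

Y = 2277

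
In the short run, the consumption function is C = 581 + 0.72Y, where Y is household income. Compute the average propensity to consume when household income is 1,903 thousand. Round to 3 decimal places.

APC = 1.025

C = 581 + 0.72(1903) = 1951.16
APC = C/Y = 1951.16/1903 = 1.025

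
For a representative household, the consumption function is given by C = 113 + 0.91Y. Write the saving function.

S = -113 + 0.09Y

S = Y − C = Y − (113 + 0.91Y) = -113 + (1 − 0.91)Y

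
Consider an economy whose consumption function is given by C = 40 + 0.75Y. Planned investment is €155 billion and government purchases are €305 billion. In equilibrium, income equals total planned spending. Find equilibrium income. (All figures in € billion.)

Y = C + I + G = 40 + 0.75Y + 155 + 305
Y − 0.75Y = 500
0.25Y = 500, so Y = 500/0.25 = 2000

Y = 2000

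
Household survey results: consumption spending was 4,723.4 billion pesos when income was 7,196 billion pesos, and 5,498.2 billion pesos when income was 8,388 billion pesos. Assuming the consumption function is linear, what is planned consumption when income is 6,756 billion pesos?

C = 4437.4

MPC = (5498.2 − 4723.4)/(8388 − 7196) = 774.8/1192 = 0.65
a = 4723.4 − 0.65(7196) = 4723.4 − 4677.4 = 46
C = 46 + 0.65(6756) = 46 + 4391.4 = 4437.4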